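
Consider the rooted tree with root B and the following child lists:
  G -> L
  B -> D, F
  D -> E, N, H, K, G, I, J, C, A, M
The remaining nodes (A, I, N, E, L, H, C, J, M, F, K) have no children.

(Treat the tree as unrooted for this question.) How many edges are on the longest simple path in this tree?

BFS from L reaches F last, at distance 4; BFS from F confirms no node is farther.
Path: L-G-D-B-F.

4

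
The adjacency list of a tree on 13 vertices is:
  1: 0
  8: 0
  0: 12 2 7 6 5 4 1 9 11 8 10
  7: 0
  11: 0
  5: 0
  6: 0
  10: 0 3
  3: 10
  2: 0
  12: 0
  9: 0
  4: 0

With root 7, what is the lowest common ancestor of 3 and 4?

0

Ancestors of 3 (toward the root): 3, 10, 0, 7.
Ancestors of 4: 4, 0, 7.
The deepest node appearing in both lists is 0.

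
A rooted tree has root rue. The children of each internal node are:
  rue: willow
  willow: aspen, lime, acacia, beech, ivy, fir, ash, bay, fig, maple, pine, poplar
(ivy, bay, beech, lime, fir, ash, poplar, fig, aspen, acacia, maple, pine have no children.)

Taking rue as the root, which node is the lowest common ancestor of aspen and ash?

willow

Path aspen→root: aspen willow rue; path ash→root: ash willow rue.
First common node: willow.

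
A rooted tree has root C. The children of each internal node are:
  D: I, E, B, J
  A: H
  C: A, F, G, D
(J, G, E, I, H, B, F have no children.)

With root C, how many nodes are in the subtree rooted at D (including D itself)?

D's subtree: {D, B, E, J, I}, size 5.

5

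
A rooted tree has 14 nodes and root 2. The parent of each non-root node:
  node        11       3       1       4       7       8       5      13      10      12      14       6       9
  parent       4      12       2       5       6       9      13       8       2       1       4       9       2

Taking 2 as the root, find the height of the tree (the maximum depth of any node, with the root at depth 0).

A deepest node is 11, reached by 2–9–8–13–5–4–11.
That path has 6 edges, so the height is 6.

6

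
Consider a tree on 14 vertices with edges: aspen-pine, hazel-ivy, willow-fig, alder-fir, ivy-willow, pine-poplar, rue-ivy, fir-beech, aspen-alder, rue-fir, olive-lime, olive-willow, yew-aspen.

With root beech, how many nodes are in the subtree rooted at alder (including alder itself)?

5

Descendants of alder (including itself): alder, aspen, yew, pine, poplar. That's 5.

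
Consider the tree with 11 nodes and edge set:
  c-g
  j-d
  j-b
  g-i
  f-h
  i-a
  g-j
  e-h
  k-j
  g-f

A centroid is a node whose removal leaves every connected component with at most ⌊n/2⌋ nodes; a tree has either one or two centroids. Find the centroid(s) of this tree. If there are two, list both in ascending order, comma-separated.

Removing g splits the tree into components of sizes 4, 3, 2, 1; the largest is 4 ≤ ⌊11/2⌋ = 5.
Every other node leaves some component of size > 5, so the centroid is unique.

g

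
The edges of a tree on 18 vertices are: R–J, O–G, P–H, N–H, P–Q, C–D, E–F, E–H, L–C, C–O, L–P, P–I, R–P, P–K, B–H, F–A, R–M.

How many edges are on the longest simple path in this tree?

A longest path is A-F-E-H-P-L-C-O-G, with 8 edges.

8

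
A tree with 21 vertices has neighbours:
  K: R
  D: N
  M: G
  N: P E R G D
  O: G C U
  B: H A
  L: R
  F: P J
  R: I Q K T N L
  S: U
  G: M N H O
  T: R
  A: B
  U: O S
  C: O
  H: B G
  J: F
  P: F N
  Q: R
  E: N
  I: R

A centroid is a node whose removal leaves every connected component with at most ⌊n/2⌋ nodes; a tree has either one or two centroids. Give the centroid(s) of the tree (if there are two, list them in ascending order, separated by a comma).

N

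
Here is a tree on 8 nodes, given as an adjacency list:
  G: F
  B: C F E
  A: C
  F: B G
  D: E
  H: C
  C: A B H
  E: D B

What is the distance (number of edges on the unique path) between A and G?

Walking from A: A–C–B–F–G. Length 4.

4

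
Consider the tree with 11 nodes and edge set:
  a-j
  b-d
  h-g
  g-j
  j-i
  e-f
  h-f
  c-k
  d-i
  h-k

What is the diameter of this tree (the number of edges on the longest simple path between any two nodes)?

Starting from b, a farthest node is c at distance 7.
One longest path: b–d–i–j–g–h–k–c.
So the diameter is 7.

7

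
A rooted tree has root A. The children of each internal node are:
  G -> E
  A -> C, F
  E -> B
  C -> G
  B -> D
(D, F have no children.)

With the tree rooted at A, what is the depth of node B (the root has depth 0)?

4

A → C → G → E → B — 4 edges.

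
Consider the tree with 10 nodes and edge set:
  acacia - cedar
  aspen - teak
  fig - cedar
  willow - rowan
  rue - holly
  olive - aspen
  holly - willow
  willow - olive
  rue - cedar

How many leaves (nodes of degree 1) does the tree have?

The leaves are acacia, fig, rowan, teak.
That is 4 leaves.

4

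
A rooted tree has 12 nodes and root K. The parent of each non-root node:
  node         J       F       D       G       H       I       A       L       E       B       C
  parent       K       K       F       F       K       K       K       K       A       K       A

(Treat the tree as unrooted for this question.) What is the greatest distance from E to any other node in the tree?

A farthest node from E is D (G also at distance 4).
The path E–A–K–F–D has 4 edges.

4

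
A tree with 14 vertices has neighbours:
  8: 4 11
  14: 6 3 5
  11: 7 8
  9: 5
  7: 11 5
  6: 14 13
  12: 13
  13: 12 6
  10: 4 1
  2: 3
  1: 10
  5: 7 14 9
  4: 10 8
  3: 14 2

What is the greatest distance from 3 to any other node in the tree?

8

A farthest node from 3 is 1.
The path 3-14-5-7-11-8-4-10-1 has 8 edges.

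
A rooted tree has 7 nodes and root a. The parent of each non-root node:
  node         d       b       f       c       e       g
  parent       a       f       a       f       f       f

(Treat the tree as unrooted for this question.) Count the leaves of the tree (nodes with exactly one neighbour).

5

The leaves are b, c, d, e, g.
That is 5 leaves.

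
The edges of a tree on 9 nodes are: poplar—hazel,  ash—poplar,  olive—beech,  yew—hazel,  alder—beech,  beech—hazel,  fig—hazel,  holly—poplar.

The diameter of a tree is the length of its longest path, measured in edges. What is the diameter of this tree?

BFS from holly reaches alder last, at distance 4; BFS from alder confirms no node is farther.
Path: holly – poplar – hazel – beech – alder.

4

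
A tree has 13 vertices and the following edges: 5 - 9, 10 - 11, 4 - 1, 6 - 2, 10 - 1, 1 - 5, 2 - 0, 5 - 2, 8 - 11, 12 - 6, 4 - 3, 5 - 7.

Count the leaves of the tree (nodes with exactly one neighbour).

Degree-1 nodes: 0, 3, 7, 8, 9, 12 — 6 of them.

6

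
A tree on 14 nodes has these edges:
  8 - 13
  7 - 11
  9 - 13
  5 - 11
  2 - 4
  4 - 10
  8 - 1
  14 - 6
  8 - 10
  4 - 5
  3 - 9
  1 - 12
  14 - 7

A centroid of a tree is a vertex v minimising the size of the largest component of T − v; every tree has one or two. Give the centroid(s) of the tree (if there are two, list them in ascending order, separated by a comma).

4, 10

If 4 is removed the pieces have sizes 7, 5, 1, all ≤ ⌊14/2⌋ = 7.
Its neighbour 10 also leaves a largest component of size 7, so both are centroids.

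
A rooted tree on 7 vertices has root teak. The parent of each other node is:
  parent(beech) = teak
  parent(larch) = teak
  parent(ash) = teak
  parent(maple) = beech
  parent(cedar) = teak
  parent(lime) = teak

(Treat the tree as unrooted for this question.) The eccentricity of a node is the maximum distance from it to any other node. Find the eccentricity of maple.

Distances from maple peak at 3, attained at cedar (lime, ash, larch also at distance 3).
maple-beech-teak-cedar

3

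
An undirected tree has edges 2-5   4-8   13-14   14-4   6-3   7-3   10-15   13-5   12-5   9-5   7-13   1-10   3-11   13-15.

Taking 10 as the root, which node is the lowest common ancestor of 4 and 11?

4's ancestor chain is 4, 14, 13, 15, 10 and 11's is 11, 3, 7, 13, 15, 10; they first meet at 13.

13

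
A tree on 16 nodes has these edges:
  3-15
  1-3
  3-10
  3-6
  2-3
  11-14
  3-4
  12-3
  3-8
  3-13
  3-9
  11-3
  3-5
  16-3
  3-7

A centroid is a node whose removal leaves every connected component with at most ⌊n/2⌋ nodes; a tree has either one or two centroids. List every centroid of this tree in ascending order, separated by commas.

3

Delete 3: the remaining components have sizes 2, 1, 1, 1, 1, 1, 1, 1, 1, 1, 1, 1, 1, 1. Max 2 ≤ 8, so 3 is a centroid.
Every other node leaves some component of size > 8, so the centroid is unique.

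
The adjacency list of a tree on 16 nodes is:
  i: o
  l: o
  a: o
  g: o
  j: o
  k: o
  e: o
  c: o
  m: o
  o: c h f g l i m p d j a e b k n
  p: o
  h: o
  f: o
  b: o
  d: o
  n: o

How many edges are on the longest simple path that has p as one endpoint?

2

Distances from p peak at 2, attained at g (l, j, f, k, i, a, b, m, e, c, d, h, n also at distance 2).
p-o-g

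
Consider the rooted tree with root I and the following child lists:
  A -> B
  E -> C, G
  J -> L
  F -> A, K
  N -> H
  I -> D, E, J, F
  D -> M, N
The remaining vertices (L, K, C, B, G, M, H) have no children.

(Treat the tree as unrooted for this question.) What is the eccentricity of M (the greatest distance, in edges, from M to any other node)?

5

A farthest node from M is B.
The path M – D – I – F – A – B has 5 edges.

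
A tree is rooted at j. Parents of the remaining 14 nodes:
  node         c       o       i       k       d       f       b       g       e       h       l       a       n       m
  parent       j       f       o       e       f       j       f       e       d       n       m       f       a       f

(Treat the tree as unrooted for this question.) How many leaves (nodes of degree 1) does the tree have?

7

Exactly 7 nodes have a single neighbour: b, c, g, h, i, k, l.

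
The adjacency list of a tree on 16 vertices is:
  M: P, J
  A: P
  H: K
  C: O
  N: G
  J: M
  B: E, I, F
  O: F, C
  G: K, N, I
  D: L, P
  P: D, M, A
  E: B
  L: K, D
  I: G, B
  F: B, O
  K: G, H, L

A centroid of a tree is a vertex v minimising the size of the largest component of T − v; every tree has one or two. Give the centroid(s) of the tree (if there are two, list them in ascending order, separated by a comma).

G, K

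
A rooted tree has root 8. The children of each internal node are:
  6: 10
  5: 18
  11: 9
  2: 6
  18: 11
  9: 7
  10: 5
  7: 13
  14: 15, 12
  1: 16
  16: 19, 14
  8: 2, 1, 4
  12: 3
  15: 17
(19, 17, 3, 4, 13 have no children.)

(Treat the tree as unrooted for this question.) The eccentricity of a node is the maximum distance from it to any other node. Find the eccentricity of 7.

13

A farthest node from 7 is 3 (17 also at distance 13).
The path 7 – 9 – 11 – 18 – 5 – 10 – 6 – 2 – 8 – 1 – 16 – 14 – 12 – 3 has 13 edges.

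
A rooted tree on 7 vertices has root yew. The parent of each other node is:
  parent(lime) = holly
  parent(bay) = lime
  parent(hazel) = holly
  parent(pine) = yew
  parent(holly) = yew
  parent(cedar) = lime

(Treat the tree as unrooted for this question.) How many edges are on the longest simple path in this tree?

A longest path is cedar–lime–holly–yew–pine, with 4 edges.

4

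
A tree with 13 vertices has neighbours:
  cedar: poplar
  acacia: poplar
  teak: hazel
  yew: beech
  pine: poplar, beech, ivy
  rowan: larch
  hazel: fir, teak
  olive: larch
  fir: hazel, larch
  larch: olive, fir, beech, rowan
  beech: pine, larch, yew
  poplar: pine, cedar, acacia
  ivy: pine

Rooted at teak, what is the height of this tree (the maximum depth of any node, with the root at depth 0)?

7

cedar sits deepest: teak–hazel–fir–larch–beech–pine–poplar–cedar — 7 edges from the root.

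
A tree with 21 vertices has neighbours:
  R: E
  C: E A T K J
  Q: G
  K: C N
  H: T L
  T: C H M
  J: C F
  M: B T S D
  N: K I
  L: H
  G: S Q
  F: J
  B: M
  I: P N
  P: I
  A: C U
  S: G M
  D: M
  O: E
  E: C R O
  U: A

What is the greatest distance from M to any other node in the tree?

6

A farthest node from M is P.
The path M-T-C-K-N-I-P has 6 edges.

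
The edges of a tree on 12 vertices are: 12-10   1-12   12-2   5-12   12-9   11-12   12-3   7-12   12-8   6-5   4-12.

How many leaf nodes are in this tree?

Exactly 10 nodes have a single neighbour: 1, 2, 3, 4, 6, 7, 8, 9, 10, 11.

10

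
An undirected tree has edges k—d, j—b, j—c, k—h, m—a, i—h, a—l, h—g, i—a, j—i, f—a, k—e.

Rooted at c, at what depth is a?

Climbing from a to the root: a → i → j → c. That's 3 steps.

3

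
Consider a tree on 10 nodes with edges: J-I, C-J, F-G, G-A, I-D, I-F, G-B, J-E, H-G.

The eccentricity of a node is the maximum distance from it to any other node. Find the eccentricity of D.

A farthest node from D is B (H, A also at distance 4).
The path D – I – F – G – B has 4 edges.

4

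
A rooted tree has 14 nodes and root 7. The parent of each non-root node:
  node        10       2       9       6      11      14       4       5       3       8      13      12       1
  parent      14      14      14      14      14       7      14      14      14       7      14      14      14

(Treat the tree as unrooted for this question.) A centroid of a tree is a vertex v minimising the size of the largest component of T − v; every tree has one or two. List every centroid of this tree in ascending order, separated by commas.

14

Delete 14: the remaining components have sizes 2, 1, 1, 1, 1, 1, 1, 1, 1, 1, 1, 1. Max 2 ≤ 7, so 14 is a centroid.
Every other node leaves some component of size > 7, so the centroid is unique.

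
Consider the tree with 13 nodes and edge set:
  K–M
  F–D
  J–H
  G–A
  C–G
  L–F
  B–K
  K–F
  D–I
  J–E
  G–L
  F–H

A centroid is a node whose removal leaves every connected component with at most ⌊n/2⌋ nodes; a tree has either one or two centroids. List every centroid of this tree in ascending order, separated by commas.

F

If F is removed the pieces have sizes 4, 3, 3, 2, all ≤ ⌊13/2⌋ = 6.
No neighbour of F does as well, so F is the unique centroid.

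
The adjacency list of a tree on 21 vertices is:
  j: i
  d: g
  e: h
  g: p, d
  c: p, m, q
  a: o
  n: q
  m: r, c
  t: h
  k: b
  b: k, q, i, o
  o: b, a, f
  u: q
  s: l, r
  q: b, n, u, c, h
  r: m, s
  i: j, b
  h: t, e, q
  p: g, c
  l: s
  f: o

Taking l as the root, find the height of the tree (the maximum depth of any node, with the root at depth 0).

8

a sits deepest: l–s–r–m–c–q–b–o–a — 8 edges from the root.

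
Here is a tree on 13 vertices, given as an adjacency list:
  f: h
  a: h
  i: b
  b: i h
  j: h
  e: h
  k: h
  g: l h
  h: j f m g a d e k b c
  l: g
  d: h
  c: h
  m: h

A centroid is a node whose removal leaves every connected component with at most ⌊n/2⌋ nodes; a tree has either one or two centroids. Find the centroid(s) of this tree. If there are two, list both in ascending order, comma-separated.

h

If h is removed the pieces have sizes 2, 2, 1, 1, 1, 1, 1, 1, 1, 1, all ≤ ⌊13/2⌋ = 6.
No neighbour of h does as well, so h is the unique centroid.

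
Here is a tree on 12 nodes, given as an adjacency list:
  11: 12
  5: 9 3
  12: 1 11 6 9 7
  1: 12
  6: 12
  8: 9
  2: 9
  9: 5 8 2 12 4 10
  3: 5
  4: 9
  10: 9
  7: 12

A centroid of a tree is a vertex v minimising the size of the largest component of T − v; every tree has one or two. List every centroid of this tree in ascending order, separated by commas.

9

Delete 9: the remaining components have sizes 5, 2, 1, 1, 1, 1. Max 5 ≤ 6, so 9 is a centroid.
No neighbour of 9 does as well, so 9 is the unique centroid.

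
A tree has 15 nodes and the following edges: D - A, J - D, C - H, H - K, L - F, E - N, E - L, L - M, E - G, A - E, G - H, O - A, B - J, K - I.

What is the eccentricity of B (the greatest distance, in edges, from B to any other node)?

Distances from B peak at 8, attained at I.
B–J–D–A–E–G–H–K–I

8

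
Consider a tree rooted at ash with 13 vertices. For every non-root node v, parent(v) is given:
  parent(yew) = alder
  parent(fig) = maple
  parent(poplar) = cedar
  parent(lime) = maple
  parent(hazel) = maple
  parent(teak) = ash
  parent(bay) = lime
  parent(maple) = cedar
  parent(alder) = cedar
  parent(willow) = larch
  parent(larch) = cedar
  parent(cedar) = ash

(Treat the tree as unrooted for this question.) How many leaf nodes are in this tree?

Degree-1 nodes: bay, fig, hazel, poplar, teak, willow, yew — 7 of them.

7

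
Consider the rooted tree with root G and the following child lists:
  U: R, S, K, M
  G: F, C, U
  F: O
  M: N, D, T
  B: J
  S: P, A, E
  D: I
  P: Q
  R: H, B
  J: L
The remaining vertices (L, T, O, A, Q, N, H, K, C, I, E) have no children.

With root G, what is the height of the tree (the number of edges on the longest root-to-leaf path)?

A deepest node is L, reached by G → U → R → B → J → L.
That path has 5 edges, so the height is 5.

5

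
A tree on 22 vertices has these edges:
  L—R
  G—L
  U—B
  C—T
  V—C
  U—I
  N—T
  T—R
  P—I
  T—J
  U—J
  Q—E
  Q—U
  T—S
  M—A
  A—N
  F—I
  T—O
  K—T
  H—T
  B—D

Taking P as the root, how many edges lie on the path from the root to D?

P–I–U–B–D — 4 edges.

4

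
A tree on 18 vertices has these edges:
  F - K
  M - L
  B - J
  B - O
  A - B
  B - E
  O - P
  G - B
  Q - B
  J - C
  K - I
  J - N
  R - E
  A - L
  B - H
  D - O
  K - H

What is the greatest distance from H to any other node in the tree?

The node farthest from H is M, via H–B–A–L–M — 4 edges.

4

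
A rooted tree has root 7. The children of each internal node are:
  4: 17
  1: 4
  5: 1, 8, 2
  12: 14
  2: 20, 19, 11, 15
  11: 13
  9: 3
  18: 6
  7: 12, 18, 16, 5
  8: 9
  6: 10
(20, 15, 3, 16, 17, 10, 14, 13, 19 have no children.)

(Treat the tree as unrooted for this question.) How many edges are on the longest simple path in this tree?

7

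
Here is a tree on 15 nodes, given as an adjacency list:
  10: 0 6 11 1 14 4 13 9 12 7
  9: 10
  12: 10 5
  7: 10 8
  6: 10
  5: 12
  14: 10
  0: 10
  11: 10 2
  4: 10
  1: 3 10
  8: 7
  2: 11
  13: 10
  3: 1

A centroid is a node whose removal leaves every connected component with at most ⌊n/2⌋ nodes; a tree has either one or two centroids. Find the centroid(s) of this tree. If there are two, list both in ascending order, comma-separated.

10

If 10 is removed the pieces have sizes 2, 2, 2, 2, 1, 1, 1, 1, 1, 1, all ≤ ⌊15/2⌋ = 7.
Every other node leaves some component of size > 7, so the centroid is unique.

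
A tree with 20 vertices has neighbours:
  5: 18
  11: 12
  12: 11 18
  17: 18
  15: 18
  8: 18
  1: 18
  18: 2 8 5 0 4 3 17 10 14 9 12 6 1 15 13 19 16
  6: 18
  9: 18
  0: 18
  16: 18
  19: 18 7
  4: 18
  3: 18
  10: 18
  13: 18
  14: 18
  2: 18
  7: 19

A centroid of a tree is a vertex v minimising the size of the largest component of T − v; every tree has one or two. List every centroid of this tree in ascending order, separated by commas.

18

Removing 18 splits the tree into components of sizes 2, 2, 1, 1, 1, 1, 1, 1, 1, 1, 1, 1, 1, 1, 1, 1, 1; the largest is 2 ≤ ⌊20/2⌋ = 10.
Every other node leaves some component of size > 10, so the centroid is unique.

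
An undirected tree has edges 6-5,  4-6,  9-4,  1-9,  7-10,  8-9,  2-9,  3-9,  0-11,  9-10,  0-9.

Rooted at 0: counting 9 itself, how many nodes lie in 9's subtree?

9's subtree: {9, 8, 4, 10, 3, 1, 2, 6, 7, 5}, size 10.

10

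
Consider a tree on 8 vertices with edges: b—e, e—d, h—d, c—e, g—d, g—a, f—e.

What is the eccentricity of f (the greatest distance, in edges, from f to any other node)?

The node farthest from f is a, via f–e–d–g–a — 4 edges.

4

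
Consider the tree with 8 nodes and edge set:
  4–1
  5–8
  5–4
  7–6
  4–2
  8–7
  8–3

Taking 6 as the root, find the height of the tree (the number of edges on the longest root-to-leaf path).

A deepest node is 1, reached by 6-7-8-5-4-1.
That path has 5 edges, so the height is 5.

5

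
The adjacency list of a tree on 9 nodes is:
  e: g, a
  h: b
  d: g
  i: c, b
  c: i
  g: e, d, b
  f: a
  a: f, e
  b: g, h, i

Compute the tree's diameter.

BFS from c reaches f last, at distance 6; BFS from f confirms no node is farther.
Path: c – i – b – g – e – a – f.

6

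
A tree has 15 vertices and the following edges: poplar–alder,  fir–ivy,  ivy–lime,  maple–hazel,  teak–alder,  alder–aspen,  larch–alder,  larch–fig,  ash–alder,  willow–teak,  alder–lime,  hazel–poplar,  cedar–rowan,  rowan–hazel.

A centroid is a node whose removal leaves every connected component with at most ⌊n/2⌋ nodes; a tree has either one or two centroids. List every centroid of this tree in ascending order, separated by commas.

alder

Delete alder: the remaining components have sizes 5, 3, 2, 2, 1, 1. Max 5 ≤ 7, so alder is a centroid.
No neighbour of alder does as well, so alder is the unique centroid.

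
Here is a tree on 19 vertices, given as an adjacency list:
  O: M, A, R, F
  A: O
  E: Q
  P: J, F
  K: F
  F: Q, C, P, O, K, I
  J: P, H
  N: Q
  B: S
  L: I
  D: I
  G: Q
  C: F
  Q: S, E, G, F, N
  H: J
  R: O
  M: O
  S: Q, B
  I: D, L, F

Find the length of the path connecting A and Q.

The path is A - O - F - Q, which has 3 edges.

3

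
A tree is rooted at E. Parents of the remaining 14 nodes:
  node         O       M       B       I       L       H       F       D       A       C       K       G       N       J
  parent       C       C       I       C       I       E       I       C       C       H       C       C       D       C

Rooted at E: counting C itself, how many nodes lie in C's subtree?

C's subtree: {C, G, D, I, O, M, A, K, J, N, L, F, B}, size 13.

13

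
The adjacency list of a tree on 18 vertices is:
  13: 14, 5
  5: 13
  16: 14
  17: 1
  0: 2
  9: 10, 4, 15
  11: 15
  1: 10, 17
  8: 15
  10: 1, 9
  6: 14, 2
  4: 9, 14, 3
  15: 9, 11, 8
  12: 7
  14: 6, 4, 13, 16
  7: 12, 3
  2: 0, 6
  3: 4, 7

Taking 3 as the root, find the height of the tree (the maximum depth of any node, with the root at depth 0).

The longest root-to-leaf path is 3 – 4 – 14 – 6 – 2 – 0 (5 edges).

5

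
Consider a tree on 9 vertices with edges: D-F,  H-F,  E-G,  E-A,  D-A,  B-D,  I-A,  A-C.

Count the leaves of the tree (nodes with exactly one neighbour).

Degree-1 nodes: B, C, G, H, I — 5 of them.

5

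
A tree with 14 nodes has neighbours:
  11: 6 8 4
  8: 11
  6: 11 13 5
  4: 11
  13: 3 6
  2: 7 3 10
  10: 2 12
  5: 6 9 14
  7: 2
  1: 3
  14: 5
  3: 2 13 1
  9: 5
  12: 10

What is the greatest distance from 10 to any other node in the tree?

The node farthest from 10 is 8 (4, 14, 9 also at distance 6), via 10-2-3-13-6-11-8 — 6 edges.

6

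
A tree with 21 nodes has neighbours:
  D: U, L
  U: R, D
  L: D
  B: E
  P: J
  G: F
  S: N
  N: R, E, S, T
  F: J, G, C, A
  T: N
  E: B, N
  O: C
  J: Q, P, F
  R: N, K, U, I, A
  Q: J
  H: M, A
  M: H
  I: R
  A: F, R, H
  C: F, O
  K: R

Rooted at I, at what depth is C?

Climbing from C to the root: C → F → A → R → I. That's 4 steps.

4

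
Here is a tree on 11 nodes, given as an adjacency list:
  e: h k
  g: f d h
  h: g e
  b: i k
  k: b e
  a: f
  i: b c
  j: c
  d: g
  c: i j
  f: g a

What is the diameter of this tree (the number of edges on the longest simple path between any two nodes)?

9

Starting from a, a farthest node is j at distance 9.
One longest path: a–f–g–h–e–k–b–i–c–j.
So the diameter is 9.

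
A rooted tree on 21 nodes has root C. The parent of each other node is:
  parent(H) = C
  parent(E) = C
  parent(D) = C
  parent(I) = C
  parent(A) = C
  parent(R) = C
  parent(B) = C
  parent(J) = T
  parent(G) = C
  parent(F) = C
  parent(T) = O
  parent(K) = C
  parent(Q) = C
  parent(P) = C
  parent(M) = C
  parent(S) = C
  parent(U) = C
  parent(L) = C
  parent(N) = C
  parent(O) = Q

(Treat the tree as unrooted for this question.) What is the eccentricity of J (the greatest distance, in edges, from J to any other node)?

Distances from J peak at 5, attained at R (N, P, M, F, U, G, D, S, E, K, A, B, H, I, L also at distance 5).
J – T – O – Q – C – R

5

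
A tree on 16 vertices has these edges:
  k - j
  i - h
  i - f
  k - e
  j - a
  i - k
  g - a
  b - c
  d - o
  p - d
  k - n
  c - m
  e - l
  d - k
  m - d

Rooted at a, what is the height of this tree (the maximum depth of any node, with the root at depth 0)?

6

The longest root-to-leaf path is a–j–k–d–m–c–b (6 edges).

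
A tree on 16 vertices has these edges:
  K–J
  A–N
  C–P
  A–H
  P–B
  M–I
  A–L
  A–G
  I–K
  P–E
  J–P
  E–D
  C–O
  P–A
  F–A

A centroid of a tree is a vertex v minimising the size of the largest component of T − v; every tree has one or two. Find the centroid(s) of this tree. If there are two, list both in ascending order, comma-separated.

Delete P: the remaining components have sizes 6, 4, 2, 2, 1. Max 6 ≤ 8, so P is a centroid.
No neighbour of P does as well, so P is the unique centroid.

P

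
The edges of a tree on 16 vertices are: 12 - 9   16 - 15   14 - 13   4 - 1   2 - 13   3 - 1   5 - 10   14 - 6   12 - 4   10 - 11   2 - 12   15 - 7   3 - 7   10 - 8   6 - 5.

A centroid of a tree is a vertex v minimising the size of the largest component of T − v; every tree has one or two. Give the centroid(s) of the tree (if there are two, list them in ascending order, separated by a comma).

2, 12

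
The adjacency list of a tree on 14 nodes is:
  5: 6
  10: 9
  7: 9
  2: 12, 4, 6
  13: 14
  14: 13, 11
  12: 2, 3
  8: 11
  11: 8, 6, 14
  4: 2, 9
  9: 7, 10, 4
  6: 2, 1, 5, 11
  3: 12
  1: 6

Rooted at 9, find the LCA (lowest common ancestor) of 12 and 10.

9

Ancestors of 12 (toward the root): 12, 2, 4, 9.
Ancestors of 10: 10, 9.
The deepest node appearing in both lists is 9.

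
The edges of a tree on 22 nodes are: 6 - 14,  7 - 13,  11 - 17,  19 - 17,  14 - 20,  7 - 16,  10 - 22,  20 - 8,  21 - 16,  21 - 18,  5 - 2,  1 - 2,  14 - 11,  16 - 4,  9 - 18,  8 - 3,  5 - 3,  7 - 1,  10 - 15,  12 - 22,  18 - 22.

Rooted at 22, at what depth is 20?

10

Climbing from 20 to the root: 20 → 8 → 3 → 5 → 2 → 1 → 7 → 16 → 21 → 18 → 22. That's 10 steps.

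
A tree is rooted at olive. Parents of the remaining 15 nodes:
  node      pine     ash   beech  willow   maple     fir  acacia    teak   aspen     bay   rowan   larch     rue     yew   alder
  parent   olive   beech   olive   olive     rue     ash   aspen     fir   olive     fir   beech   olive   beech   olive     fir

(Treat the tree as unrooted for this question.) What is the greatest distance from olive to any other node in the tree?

4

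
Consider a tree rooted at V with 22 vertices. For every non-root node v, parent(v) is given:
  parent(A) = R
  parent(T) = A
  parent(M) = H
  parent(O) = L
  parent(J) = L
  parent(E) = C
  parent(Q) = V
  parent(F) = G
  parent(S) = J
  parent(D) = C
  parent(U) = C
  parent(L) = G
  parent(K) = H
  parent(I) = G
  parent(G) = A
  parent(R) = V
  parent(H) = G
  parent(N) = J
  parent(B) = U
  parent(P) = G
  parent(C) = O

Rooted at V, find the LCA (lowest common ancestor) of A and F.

A

Ancestors of A (toward the root): A, R, V.
Ancestors of F: F, G, A, R, V.
The deepest node appearing in both lists is A.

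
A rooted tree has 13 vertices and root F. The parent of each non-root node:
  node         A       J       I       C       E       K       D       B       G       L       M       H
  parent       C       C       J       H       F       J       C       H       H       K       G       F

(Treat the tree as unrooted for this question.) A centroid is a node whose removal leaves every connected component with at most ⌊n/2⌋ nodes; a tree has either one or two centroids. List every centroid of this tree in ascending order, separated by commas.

If C is removed the pieces have sizes 6, 4, 1, 1, all ≤ ⌊13/2⌋ = 6.
Every other node leaves some component of size > 6, so the centroid is unique.

C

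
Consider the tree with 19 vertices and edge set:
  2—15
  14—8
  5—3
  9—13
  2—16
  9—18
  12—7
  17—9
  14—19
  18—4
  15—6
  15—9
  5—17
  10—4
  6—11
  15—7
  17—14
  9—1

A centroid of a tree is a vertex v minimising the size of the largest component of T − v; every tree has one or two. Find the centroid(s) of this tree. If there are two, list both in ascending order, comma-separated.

9

If 9 is removed the pieces have sizes 7, 6, 3, 1, 1, all ≤ ⌊19/2⌋ = 9.
No neighbour of 9 does as well, so 9 is the unique centroid.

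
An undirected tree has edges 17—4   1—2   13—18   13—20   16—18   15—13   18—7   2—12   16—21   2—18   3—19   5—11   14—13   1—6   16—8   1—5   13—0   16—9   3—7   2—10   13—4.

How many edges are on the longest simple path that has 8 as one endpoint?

A farthest node from 8 is 11.
The path 8–16–18–2–1–5–11 has 6 edges.

6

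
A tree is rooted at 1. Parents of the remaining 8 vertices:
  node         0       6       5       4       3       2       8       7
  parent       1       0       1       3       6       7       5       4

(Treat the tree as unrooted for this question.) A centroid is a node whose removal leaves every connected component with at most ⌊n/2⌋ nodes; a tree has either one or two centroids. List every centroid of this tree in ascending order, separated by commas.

6

Delete 6: the remaining components have sizes 4, 4. Max 4 ≤ 4, so 6 is a centroid.
Every other node leaves some component of size > 4, so the centroid is unique.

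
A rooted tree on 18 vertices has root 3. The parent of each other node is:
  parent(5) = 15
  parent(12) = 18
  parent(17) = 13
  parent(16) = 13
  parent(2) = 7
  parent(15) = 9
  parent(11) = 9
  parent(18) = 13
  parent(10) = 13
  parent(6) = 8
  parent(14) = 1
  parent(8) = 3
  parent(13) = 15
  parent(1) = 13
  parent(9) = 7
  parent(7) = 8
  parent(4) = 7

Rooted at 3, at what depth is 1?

6

Climbing from 1 to the root: 1 → 13 → 15 → 9 → 7 → 8 → 3. That's 6 steps.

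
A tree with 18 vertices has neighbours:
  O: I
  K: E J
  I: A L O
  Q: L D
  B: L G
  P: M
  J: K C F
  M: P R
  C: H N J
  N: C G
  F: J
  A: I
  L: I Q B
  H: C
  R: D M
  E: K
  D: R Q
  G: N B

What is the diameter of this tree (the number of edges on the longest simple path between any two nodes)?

Starting from E, a farthest node is P at distance 12.
One longest path: E - K - J - C - N - G - B - L - Q - D - R - M - P.
So the diameter is 12.

12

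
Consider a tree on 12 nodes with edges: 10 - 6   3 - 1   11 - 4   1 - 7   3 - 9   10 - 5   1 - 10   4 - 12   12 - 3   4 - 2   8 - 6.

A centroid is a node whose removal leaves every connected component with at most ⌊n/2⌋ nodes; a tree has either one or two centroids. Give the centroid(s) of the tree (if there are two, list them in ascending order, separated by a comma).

Removing 1 splits the tree into components of sizes 6, 4, 1; the largest is 6 ≤ ⌊12/2⌋ = 6.
Its neighbour 3 also leaves a largest component of size 6, so both are centroids.

1, 3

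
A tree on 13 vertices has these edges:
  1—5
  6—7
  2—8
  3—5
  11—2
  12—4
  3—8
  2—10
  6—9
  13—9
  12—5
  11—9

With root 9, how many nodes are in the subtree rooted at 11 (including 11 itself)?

11's subtree: {11, 2, 10, 8, 3, 5, 1, 12, 4}, size 9.

9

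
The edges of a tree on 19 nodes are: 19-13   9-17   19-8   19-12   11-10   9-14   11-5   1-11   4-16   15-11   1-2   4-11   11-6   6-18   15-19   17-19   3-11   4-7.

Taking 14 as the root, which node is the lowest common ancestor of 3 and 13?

Ancestors of 3 (toward the root): 3, 11, 15, 19, 17, 9, 14.
Ancestors of 13: 13, 19, 17, 9, 14.
The deepest node appearing in both lists is 19.

19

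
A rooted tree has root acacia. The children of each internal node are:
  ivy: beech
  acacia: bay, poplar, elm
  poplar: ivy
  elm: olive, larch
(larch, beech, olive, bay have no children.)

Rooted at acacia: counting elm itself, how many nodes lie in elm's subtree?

3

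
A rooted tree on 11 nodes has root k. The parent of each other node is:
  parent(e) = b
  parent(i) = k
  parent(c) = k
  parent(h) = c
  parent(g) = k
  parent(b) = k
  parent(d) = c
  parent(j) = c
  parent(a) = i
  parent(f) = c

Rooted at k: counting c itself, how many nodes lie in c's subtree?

Descendants of c (including itself): c, j, h, f, d. That's 5.

5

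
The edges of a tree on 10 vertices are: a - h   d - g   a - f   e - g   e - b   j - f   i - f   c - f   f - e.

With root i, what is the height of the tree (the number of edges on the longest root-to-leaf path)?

4

A deepest node is d, reached by i-f-e-g-d.
That path has 4 edges, so the height is 4.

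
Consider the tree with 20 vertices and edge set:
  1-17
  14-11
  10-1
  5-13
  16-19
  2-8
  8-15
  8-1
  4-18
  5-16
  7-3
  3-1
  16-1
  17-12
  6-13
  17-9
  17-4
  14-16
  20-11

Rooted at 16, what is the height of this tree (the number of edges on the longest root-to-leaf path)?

4

18 sits deepest: 16 → 1 → 17 → 4 → 18 — 4 edges from the root.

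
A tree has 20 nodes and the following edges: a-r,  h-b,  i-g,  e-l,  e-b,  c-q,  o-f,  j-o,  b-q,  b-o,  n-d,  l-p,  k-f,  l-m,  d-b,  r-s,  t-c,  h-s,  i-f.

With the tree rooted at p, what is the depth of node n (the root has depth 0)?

5

Path from p to n: p → l → e → b → d → n, which has 5 edges.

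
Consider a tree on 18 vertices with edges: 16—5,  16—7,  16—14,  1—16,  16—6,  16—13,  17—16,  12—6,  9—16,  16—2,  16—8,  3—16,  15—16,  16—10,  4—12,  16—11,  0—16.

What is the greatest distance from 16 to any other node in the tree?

3

Distances from 16 peak at 3, attained at 4.
16 – 6 – 12 – 4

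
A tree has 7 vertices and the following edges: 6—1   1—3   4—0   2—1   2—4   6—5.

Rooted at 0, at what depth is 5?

5

Path from 0 to 5: 0–4–2–1–6–5, which has 5 edges.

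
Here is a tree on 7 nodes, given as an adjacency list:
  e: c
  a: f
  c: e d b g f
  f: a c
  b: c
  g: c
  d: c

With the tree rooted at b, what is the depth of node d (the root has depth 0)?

2

b – c – d — 2 edges.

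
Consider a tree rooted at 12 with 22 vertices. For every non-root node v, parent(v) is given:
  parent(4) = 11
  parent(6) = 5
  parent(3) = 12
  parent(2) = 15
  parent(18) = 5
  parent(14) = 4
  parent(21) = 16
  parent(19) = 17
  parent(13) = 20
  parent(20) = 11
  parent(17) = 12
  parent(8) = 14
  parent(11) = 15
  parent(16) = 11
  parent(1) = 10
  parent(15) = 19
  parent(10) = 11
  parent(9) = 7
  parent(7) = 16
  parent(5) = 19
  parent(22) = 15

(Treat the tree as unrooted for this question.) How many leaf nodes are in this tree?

Exactly 10 nodes have a single neighbour: 1, 2, 3, 6, 8, 9, 13, 18, 21, 22.

10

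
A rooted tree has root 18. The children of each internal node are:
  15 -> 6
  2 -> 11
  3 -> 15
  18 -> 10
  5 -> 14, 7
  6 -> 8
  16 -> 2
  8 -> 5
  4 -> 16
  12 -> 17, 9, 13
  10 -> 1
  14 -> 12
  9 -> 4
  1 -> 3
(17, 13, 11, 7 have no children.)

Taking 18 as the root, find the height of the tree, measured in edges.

14

A deepest node is 11, reached by 18–10–1–3–15–6–8–5–14–12–9–4–16–2–11.
That path has 14 edges, so the height is 14.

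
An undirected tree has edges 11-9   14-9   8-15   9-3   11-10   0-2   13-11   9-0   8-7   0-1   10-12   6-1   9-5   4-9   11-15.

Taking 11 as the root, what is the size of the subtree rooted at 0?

4

0's subtree: {0, 1, 2, 6}, size 4.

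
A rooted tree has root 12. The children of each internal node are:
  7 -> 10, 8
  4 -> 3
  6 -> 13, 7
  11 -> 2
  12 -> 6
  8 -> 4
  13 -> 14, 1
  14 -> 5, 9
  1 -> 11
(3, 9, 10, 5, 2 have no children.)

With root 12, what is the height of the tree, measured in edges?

The longest root-to-leaf path is 12–6–13–1–11–2 (5 edges).

5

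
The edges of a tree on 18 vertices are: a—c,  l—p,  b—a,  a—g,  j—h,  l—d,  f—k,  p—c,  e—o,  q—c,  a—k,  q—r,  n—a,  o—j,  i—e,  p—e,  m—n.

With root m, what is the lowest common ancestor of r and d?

c

Path r→root: r q c a n m; path d→root: d l p c a n m.
First common node: c.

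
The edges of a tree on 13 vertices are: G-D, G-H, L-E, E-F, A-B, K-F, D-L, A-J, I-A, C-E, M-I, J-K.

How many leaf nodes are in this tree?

Degree-1 nodes: B, C, H, M — 4 of them.

4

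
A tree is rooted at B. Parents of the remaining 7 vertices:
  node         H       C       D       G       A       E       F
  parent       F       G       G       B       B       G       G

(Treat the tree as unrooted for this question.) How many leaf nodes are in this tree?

5

Degree-1 nodes: A, C, D, E, H — 5 of them.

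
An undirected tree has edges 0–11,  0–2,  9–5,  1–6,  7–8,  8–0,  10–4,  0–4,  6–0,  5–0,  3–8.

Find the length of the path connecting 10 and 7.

4

The path is 10 - 4 - 0 - 8 - 7, which has 4 edges.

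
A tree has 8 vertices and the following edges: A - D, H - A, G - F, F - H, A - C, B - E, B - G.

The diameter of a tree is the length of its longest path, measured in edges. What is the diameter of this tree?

Starting from E, a farthest node is C at distance 6.
One longest path: E-B-G-F-H-A-C.
So the diameter is 6.

6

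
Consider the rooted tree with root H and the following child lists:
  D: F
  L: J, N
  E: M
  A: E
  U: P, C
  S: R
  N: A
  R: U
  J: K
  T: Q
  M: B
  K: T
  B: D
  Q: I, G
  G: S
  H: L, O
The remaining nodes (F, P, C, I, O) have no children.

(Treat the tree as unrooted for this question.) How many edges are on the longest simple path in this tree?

A longest path is F–D–B–M–E–A–N–L–J–K–T–Q–G–S–R–U–C, with 16 edges.

16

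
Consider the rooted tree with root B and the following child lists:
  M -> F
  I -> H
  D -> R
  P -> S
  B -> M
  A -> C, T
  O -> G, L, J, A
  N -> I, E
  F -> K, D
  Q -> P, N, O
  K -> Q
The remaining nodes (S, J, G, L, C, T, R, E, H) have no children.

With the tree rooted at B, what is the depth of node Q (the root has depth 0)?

Path from B to Q: B – M – F – K – Q, which has 4 edges.

4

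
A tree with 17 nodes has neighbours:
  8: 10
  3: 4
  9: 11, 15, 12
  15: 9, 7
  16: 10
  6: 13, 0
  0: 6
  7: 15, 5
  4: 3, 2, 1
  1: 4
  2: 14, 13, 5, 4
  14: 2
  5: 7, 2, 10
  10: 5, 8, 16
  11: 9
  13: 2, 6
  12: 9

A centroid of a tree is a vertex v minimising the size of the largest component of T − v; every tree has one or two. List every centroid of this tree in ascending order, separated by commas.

Removing 5 splits the tree into components of sizes 8, 5, 3; the largest is 8 ≤ ⌊17/2⌋ = 8.
Every other node leaves some component of size > 8, so the centroid is unique.

5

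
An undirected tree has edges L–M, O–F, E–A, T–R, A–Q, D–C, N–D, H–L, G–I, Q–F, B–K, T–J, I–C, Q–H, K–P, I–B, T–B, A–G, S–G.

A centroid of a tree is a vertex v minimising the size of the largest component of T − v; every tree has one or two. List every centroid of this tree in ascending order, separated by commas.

Removing G splits the tree into components of sizes 10, 8, 1; the largest is 10 ≤ ⌊20/2⌋ = 10.
I is adjacent to G and is also a centroid (the largest component after removing it is likewise 10).

G, I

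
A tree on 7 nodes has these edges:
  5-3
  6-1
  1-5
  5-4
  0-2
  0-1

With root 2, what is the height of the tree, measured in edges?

A deepest node is 4, reached by 2–0–1–5–4.
That path has 4 edges, so the height is 4.

4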